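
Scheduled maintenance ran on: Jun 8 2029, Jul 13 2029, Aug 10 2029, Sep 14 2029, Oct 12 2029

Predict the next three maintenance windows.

Gaps: 35, 28, 35, 28 days — a mix of 28 and 35. Every date is a Friday.
Each is the 2nd Friday of its month.
2nd Friday of November 2029: Nov 9 2029.
2nd Friday of December 2029: Dec 14 2029.
2nd Friday of January 2030: Jan 11 2030.

Nov 9 2029, Dec 14 2029, Jan 11 2030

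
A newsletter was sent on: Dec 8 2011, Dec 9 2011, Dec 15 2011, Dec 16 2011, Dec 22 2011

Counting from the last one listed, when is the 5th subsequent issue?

Jan 6 2012

Gaps: 1, 6, 1, 6 days — not constant, but cyclic with period 2.
The events fall on every Thursday and Friday.
Next Friday: Dec 23 2011.
The following Thursday is Dec 29 2011.
The following Friday is Dec 30 2011.
The following Thursday is Jan 5 2012.
Next Friday: Jan 6 2012.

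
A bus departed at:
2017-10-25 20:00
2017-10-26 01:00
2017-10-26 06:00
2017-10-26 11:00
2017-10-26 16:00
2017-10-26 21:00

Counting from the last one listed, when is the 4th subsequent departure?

2017-10-27 17:00

The interval is a steady 5 hours (5, 5, 5, 5, 5).
2017-10-26 21:00 + 5 h = 2017-10-27 02:00.
2017-10-27 02:00 + 5 h = 2017-10-27 07:00.
2017-10-27 07:00 + 5 h = 2017-10-27 12:00.
2017-10-27 12:00 + 5 h = 2017-10-27 17:00.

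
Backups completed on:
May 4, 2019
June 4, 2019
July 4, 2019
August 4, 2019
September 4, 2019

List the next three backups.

Each date is the 4th; the gaps (31, 30, 31, 31) track the month lengths.
The rule is the 4th of each month.
Next: October 2019 → October 4, 2019.
Next: November 2019 → November 4, 2019.
Next: December 2019 → December 4, 2019.

October 4, 2019; November 4, 2019; December 4, 2019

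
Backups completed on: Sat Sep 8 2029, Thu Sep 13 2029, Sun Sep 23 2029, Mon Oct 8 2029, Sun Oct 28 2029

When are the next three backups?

Gaps: 5, 10, 15, 20 days — each gap is 5 larger than the previous one.
Next gap: 25 days. Sun Oct 28 2029 + 25 days = Thu Nov 22 2029.
Next gap: 30 days. Thu Nov 22 2029 + 30 days = Sat Dec 22 2029.
Next gap: 35 days. Sat Dec 22 2029 + 35 days = Sat Jan 26 2030.

Thu Nov 22 2029, Sat Dec 22 2029, Sat Jan 26 2030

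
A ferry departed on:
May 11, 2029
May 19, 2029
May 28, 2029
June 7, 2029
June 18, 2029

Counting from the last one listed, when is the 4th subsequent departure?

August 11, 2029

Intervals are 8, 9, 10, 11 days — an arithmetic progression with common difference 1.
Next gap: 12 days. June 18, 2029 + 12 days = June 30, 2029.
Next gap: 13 days. June 30, 2029 + 13 days = July 13, 2029.
Next gap: 14 days. July 13, 2029 + 14 days = July 27, 2029.
Next gap: 15 days. July 27, 2029 + 15 days = August 11, 2029.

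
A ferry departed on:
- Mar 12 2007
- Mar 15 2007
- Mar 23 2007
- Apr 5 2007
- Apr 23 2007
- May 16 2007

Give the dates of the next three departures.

Jun 13 2007, Jul 16 2007, Aug 23 2007

Intervals are 3, 8, 13, 18, 23 days — an arithmetic progression with common difference 5.
Next gap: 28 days. May 16 2007 + 28 days = Jun 13 2007.
Next gap: 33 days. Jun 13 2007 + 33 days = Jul 16 2007.
Next gap: 38 days. Jul 16 2007 + 38 days = Aug 23 2007.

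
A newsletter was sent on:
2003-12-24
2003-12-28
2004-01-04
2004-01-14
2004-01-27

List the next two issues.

Gaps: 4, 7, 10, 13 days — each gap is 3 larger than the previous one.
Next gap: 16 days. 2004-01-27 + 16 days = 2004-02-12.
Next gap: 19 days. 2004-02-12 + 19 days = 2004-03-02.

2004-02-12, 2004-03-02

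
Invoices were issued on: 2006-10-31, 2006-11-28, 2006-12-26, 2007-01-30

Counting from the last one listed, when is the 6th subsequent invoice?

2007-07-31

All Tuesdays; the gaps (28, 28, 35) vary with month length.
This is the last Tuesday of each month.
Last Tuesday of February 2007: 2007-02-27.
March 2007 ends with Tuesday 2007-03-27.
Last Tuesday of April 2007: 2007-04-24.
Last Tuesday of May 2007: 2007-05-29.
June 2007 ends with Tuesday 2007-06-26.
July 2007 ends with Tuesday 2007-07-31.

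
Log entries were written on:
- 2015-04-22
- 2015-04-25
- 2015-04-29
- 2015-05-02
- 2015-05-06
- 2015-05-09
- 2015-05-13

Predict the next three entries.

2015-05-16, 2015-05-20, 2015-05-23

Gaps: 3, 4, 3, 4, 3, 4 days — not constant, but cyclic with period 2.
The events fall on every Wednesday and Saturday.
Next Saturday: 2015-05-16.
Next Wednesday: 2015-05-20.
Next Saturday: 2015-05-23.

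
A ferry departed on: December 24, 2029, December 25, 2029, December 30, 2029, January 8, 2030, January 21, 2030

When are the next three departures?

Intervals are 1, 5, 9, 13 days — an arithmetic progression with common difference 4.
Next gap: 17 days. January 21, 2030 + 17 days = February 7, 2030.
Next gap: 21 days. February 7, 2030 + 21 days = February 28, 2030.
Next gap: 25 days. February 28, 2030 + 25 days = March 25, 2030.

February 7, 2030; February 28, 2030; March 25, 2030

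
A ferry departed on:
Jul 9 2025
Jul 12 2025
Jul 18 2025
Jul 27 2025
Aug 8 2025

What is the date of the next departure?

Aug 23 2025

Intervals are 3, 6, 9, 12 days — an arithmetic progression with common difference 3.
Next gap: 15 days. Aug 8 2025 + 15 days = Aug 23 2025.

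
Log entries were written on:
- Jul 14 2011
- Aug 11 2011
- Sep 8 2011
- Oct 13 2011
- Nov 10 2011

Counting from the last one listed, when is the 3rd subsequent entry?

These are Thursdays at 28- or 35-day spacing (28, 28, 35, 28).
The pattern: 2nd Thursday of the month.
December 2011 — 2nd Thursday is Dec 8 2011.
2nd Thursday of January 2012: Jan 12 2012.
2nd Thursday of February 2012: Feb 9 2012.

Feb 9 2012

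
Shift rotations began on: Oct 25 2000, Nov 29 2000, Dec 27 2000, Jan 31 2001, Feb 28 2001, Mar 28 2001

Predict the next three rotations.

Apr 25 2001, May 30 2001, Jun 27 2001

All Wednesdays; the gaps (35, 28, 35, 28, 28) vary with month length.
This is the last Wednesday of each month.
April 2001 ends with Wednesday Apr 25 2001.
May 2001 ends with Wednesday May 30 2001.
Last Wednesday of June 2001: Jun 27 2001.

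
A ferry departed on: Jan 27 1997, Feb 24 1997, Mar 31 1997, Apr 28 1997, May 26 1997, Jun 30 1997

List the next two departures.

Jul 28 1997, Aug 25 1997

Every date is a Monday; gaps 28, 35, 28, 28, 35 days.
Each is the last Monday of its month (at least one falls on the 29th or later, ruling out '4th Monday').
July 1997 ends with Monday Jul 28 1997.
August 1997 ends with Monday Aug 25 1997.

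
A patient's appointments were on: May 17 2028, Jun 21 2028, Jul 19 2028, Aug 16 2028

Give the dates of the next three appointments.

All dates are Wednesdays, 35, 28, 28 days apart.
Specifically, the 3rd Wednesday of each month.
September 2028 — 3rd Wednesday is Sep 20 2028.
3rd Wednesday of October 2028: Oct 18 2028.
November 2028 — 3rd Wednesday is Nov 15 2028.

Sep 20 2028, Oct 18 2028, Nov 15 2028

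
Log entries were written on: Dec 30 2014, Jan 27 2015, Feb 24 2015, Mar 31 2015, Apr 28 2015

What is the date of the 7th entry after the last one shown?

All Tuesdays; the gaps (28, 28, 35, 28) vary with month length.
This is the last Tuesday of each month.
May 2015 ends with Tuesday May 26 2015.
June 2015 ends with Tuesday Jun 30 2015.
July 2015 ends with Tuesday Jul 28 2015.
Last Tuesday of August 2015: Aug 25 2015.
Last Tuesday of September 2015: Sep 29 2015.
October 2015 ends with Tuesday Oct 27 2015.
November 2015 ends with Tuesday Nov 24 2015.

Nov 24 2015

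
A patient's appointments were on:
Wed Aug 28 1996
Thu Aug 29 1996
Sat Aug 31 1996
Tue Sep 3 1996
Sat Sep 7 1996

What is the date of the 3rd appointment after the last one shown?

Gaps: 1, 2, 3, 4 days — each gap is 1 larger than the previous one.
Next gap: 5 days. Sat Sep 7 1996 + 5 days = Thu Sep 12 1996.
Next gap: 6 days. Thu Sep 12 1996 + 6 days = Wed Sep 18 1996.
Next gap: 7 days. Wed Sep 18 1996 + 7 days = Wed Sep 25 1996.

Wed Sep 25 1996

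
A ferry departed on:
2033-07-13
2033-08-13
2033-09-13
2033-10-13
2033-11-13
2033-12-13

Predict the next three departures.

2034-01-13, 2034-02-13, 2034-03-13

Gaps: 31, 31, 30, 31, 30 days — not constant. Every event is on the 13th of the month.
Pattern: the 13th of each month.
Next: January 2034 → 2034-01-13.
February 2034: 2034-02-13.
March 2034: 2034-03-13.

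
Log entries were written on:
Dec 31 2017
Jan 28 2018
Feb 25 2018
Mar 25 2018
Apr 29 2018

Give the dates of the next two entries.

All Sundays; the gaps (28, 28, 28, 35) vary with month length.
This is the last Sunday of each month.
May 2018 ends with Sunday May 27 2018.
June 2018 ends with Sunday Jun 24 2018.

May 27 2018, Jun 24 2018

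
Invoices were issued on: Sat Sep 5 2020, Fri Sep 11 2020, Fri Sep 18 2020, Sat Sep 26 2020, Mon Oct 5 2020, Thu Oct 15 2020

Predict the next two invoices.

Mon Oct 26 2020, Sat Nov 7 2020

The spacing grows by 1 each time: 6, 7, 8, 9, 10 days.
Next gap: 11 days. Thu Oct 15 2020 + 11 days = Mon Oct 26 2020.
Next gap: 12 days. Mon Oct 26 2020 + 12 days = Sat Nov 7 2020.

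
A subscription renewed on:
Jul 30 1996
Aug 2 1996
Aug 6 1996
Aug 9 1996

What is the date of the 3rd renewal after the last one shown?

Aug 20 1996

Every event lands on a Tuesday or Friday (gaps cycle 3, 4, 3).
So the schedule is: every Tuesday and Friday.
The following Tuesday is Aug 13 1996.
Next Friday: Aug 16 1996.
The following Tuesday is Aug 20 1996.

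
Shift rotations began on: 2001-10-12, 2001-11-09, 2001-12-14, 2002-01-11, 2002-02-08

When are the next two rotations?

2002-03-08, 2002-04-12

All dates are Fridays, 28, 35, 28, 28 days apart.
Specifically, the 2nd Friday of each month.
March 2002 — 2nd Friday is 2002-03-08.
April 2002 — 2nd Friday is 2002-04-12.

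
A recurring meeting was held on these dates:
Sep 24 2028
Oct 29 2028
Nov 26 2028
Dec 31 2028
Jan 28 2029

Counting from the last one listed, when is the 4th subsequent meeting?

These are Sundays with 35, 28, 35, 28-day gaps.
Each is the final Sunday of its month — Oct 29 2028 is past the 28th, so '4th Sunday' doesn't fit.
Last Sunday of February 2029: Feb 25 2029.
Last Sunday of March 2029: Mar 25 2029.
April 2029 ends with Sunday Apr 29 2029.
May 2029 ends with Sunday May 27 2029.

May 27 2029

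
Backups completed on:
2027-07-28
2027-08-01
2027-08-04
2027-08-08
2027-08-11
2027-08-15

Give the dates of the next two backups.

2027-08-18, 2027-08-22

Every event lands on a Wednesday or Sunday (gaps cycle 4, 3, 4, 3, 4).
So the schedule is: every Wednesday and Sunday.
Next Wednesday: 2027-08-18.
Next Sunday: 2027-08-22.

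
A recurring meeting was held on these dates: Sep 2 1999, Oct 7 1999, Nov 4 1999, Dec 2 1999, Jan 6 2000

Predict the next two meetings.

Gaps: 35, 28, 28, 35 days — a mix of 28 and 35. Every date is a Thursday.
Each is the 1st Thursday of its month.
February 2000 — 1st Thursday is Feb 3 2000.
March 2000 — 1st Thursday is Mar 2 2000.

Feb 3 2000, Mar 2 2000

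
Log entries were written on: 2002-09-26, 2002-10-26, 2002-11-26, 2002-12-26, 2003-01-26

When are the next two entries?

2003-02-26, 2003-03-26

Each date is the 26th; the gaps (30, 31, 30, 31) track the month lengths.
The rule is the 26th of each month.
February 2003: 2003-02-26.
Next: March 2003 → 2003-03-26.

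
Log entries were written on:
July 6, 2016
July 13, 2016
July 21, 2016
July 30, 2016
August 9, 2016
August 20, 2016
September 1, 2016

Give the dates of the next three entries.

Gaps: 7, 8, 9, 10, 11, 12 days — each gap is 1 larger than the previous one.
Next gap: 13 days. September 1, 2016 + 13 days = September 14, 2016.
Next gap: 14 days. September 14, 2016 + 14 days = September 28, 2016.
Next gap: 15 days. September 28, 2016 + 15 days = October 13, 2016.

September 14, 2016; September 28, 2016; October 13, 2016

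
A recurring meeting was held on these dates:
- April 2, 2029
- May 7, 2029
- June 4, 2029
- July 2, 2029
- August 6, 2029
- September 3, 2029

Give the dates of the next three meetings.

These are Mondays at 28- or 35-day spacing (35, 28, 28, 35, 28).
The pattern: 1st Monday of the month.
1st Monday of October 2029: October 1, 2029.
November 2029 — 1st Monday is November 5, 2029.
December 2029 — 1st Monday is December 3, 2029.

October 1, 2029; November 5, 2029; December 3, 2029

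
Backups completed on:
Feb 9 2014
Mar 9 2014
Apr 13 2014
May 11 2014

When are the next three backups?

Jun 8 2014, Jul 13 2014, Aug 10 2014

All dates are Sundays, 28, 35, 28 days apart.
Specifically, the 2nd Sunday of each month.
June 2014 — 2nd Sunday is Jun 8 2014.
2nd Sunday of July 2014: Jul 13 2014.
2nd Sunday of August 2014: Aug 10 2014.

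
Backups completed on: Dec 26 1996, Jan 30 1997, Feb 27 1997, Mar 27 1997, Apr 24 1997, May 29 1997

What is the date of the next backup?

Jun 26 1997

All Thursdays; the gaps (35, 28, 28, 28, 35) vary with month length.
This is the last Thursday of each month.
Last Thursday of June 1997: Jun 26 1997.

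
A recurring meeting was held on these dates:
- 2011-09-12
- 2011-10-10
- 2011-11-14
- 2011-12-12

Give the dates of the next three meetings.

2012-01-09, 2012-02-13, 2012-03-12

These are Mondays at 28- or 35-day spacing (28, 35, 28).
The pattern: 2nd Monday of the month.
2nd Monday of January 2012: 2012-01-09.
February 2012 — 2nd Monday is 2012-02-13.
2nd Monday of March 2012: 2012-03-12.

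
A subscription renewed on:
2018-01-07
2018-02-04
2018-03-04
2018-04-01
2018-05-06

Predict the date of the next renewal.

Gaps: 28, 28, 28, 35 days — a mix of 28 and 35. Every date is a Sunday.
Each is the 1st Sunday of its month.
1st Sunday of June 2018: 2018-06-03.

2018-06-03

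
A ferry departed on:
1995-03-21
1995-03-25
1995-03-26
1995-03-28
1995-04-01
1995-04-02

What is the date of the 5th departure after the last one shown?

1995-04-15

The gap pattern 4, 1, 2, 4, 1 repeats every 3 events.
These are the Tuesdays, Saturdays and Sundays of each week.
Next Tuesday: 1995-04-04.
The following Saturday is 1995-04-08.
Next Sunday: 1995-04-09.
Next Tuesday: 1995-04-11.
The following Saturday is 1995-04-15.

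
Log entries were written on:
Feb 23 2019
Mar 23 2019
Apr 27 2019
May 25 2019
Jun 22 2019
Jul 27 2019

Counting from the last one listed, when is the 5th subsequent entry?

Dec 28 2019

All dates are Saturdays, 28, 35, 28, 28, 35 days apart.
Specifically, the 4th Saturday of each month.
4th Saturday of August 2019: Aug 24 2019.
4th Saturday of September 2019: Sep 28 2019.
October 2019 — 4th Saturday is Oct 26 2019.
November 2019 — 4th Saturday is Nov 23 2019.
4th Saturday of December 2019: Dec 28 2019.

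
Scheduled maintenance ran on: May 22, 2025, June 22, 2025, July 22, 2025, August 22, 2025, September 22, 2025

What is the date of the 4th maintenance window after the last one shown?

Gaps: 31, 30, 31, 31 days — not constant. Every event is on the 22nd of the month.
Pattern: the 22nd of each month.
Next: October 2025 → October 22, 2025.
Next: November 2025 → November 22, 2025.
Next: December 2025 → December 22, 2025.
Next: January 2026 → January 22, 2026.

January 22, 2026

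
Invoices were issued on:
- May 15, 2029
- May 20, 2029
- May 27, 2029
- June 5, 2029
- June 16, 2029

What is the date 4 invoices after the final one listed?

Intervals are 5, 7, 9, 11 days — an arithmetic progression with common difference 2.
Next gap: 13 days. June 16, 2029 + 13 days = June 29, 2029.
Next gap: 15 days. June 29, 2029 + 15 days = July 14, 2029.
Next gap: 17 days. July 14, 2029 + 17 days = July 31, 2029.
Next gap: 19 days. July 31, 2029 + 19 days = August 19, 2029.

August 19, 2029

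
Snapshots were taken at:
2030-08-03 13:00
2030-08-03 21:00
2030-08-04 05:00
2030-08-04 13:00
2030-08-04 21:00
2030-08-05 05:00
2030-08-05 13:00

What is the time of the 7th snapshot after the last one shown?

2030-08-07 21:00

Gaps: 8, 8, 8, 8, 8, 8 hours — each event is 8 hours after the previous one.
2030-08-05 13:00 + 8 h = 2030-08-05 21:00.
2030-08-05 21:00 + 8 h = 2030-08-06 05:00.
2030-08-06 05:00 + 8 h = 2030-08-06 13:00.
2030-08-06 13:00 + 8 h = 2030-08-06 21:00.
2030-08-06 21:00 + 8 h = 2030-08-07 05:00.
2030-08-07 05:00 + 8 h = 2030-08-07 13:00.
2030-08-07 13:00 + 8 h = 2030-08-07 21:00.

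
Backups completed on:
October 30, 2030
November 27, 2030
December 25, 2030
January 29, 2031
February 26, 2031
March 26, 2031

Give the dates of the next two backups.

April 30, 2031; May 28, 2031

Every date is a Wednesday; gaps 28, 28, 35, 28, 28 days.
Each is the last Wednesday of its month (at least one falls on the 29th or later, ruling out '4th Wednesday').
April 2031 ends with Wednesday April 30, 2031.
Last Wednesday of May 2031: May 28, 2031.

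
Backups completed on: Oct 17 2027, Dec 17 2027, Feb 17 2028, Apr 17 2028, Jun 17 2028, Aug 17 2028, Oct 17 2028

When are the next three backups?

Each date is the 17th; the gaps (61, 62, 60, 61, 61, 61) track the month lengths.
The rule is the 17th of every 2 months.
December 2028: Dec 17 2028.
February 2029: Feb 17 2029.
April 2029: Apr 17 2029.

Dec 17 2028, Feb 17 2029, Apr 17 2029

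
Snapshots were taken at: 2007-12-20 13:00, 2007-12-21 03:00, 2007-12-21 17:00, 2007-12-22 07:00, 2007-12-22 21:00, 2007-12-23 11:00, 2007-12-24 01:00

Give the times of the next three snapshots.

2007-12-24 15:00, 2007-12-25 05:00, 2007-12-25 19:00

Gaps: 14, 14, 14, 14, 14, 14 hours — each event is 14 hours after the previous one.
2007-12-24 01:00 + 14 h = 2007-12-24 15:00.
2007-12-24 15:00 + 14 h = 2007-12-25 05:00.
2007-12-25 05:00 + 14 h = 2007-12-25 19:00.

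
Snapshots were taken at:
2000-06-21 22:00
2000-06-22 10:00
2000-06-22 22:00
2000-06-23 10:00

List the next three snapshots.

2000-06-23 22:00, 2000-06-24 10:00, 2000-06-24 22:00

Gaps: 12, 12, 12 hours — each event is 12 hours after the previous one.
2000-06-23 10:00 + 12 h = 2000-06-23 22:00.
2000-06-23 22:00 + 12 h = 2000-06-24 10:00.
2000-06-24 10:00 + 12 h = 2000-06-24 22:00.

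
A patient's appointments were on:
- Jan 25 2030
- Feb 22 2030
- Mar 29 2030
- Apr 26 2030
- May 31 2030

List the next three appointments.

Every date is a Friday; gaps 28, 35, 28, 35 days.
Each is the last Friday of its month (at least one falls on the 29th or later, ruling out '4th Friday').
June 2030 ends with Friday Jun 28 2030.
July 2030 ends with Friday Jul 26 2030.
August 2030 ends with Friday Aug 30 2030.

Jun 28 2030, Jul 26 2030, Aug 30 2030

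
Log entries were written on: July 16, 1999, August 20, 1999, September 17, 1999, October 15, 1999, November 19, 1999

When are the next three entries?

December 17, 1999; January 21, 2000; February 18, 2000

All dates are Fridays, 35, 28, 28, 35 days apart.
Specifically, the 3rd Friday of each month.
3rd Friday of December 1999: December 17, 1999.
3rd Friday of January 2000: January 21, 2000.
February 2000 — 3rd Friday is February 18, 2000.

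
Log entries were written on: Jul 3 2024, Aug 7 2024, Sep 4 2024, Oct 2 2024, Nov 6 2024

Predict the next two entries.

Gaps: 35, 28, 28, 35 days — a mix of 28 and 35. Every date is a Wednesday.
Each is the 1st Wednesday of its month.
1st Wednesday of December 2024: Dec 4 2024.
1st Wednesday of January 2025: Jan 1 2025.

Dec 4 2024, Jan 1 2025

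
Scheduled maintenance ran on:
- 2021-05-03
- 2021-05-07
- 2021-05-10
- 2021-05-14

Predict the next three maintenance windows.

Every event lands on a Monday or Friday (gaps cycle 4, 3, 4).
So the schedule is: every Monday and Friday.
The following Monday is 2021-05-17.
The following Friday is 2021-05-21.
The following Monday is 2021-05-24.

2021-05-17, 2021-05-21, 2021-05-24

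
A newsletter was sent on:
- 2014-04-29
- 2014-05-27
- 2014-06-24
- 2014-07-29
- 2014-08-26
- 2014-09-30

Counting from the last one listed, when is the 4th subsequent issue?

All Tuesdays; the gaps (28, 28, 35, 28, 35) vary with month length.
This is the last Tuesday of each month.
October 2014 ends with Tuesday 2014-10-28.
Last Tuesday of November 2014: 2014-11-25.
Last Tuesday of December 2014: 2014-12-30.
January 2015 ends with Tuesday 2015-01-27.

2015-01-27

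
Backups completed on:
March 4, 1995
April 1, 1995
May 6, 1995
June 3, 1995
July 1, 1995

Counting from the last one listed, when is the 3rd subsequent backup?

October 7, 1995

All dates are Saturdays, 28, 35, 28, 28 days apart.
Specifically, the 1st Saturday of each month.
August 1995 — 1st Saturday is August 5, 1995.
September 1995 — 1st Saturday is September 2, 1995.
October 1995 — 1st Saturday is October 7, 1995.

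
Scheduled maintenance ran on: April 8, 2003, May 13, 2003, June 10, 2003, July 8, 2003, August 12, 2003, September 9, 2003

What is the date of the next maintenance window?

October 14, 2003

All dates are Tuesdays, 35, 28, 28, 35, 28 days apart.
Specifically, the 2nd Tuesday of each month.
2nd Tuesday of October 2003: October 14, 2003.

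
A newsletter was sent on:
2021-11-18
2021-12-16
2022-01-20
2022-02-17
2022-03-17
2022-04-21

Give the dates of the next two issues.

All dates are Thursdays, 28, 35, 28, 28, 35 days apart.
Specifically, the 3rd Thursday of each month.
3rd Thursday of May 2022: 2022-05-19.
3rd Thursday of June 2022: 2022-06-16.

2022-05-19, 2022-06-16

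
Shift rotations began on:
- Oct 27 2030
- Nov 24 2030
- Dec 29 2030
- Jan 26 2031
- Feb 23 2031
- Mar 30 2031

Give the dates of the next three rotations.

Every date is a Sunday; gaps 28, 35, 28, 28, 35 days.
Each is the last Sunday of its month (at least one falls on the 29th or later, ruling out '4th Sunday').
April 2031 ends with Sunday Apr 27 2031.
Last Sunday of May 2031: May 25 2031.
Last Sunday of June 2031: Jun 29 2031.

Apr 27 2031, May 25 2031, Jun 29 2031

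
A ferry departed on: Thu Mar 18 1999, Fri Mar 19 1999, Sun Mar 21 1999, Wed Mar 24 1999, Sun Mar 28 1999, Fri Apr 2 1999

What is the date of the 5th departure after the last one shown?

Wed May 12 1999

The spacing grows by 1 each time: 1, 2, 3, 4, 5 days.
Next gap: 6 days. Fri Apr 2 1999 + 6 days = Thu Apr 8 1999.
Next gap: 7 days. Thu Apr 8 1999 + 7 days = Thu Apr 15 1999.
Next gap: 8 days. Thu Apr 15 1999 + 8 days = Fri Apr 23 1999.
Next gap: 9 days. Fri Apr 23 1999 + 9 days = Sun May 2 1999.
Next gap: 10 days. Sun May 2 1999 + 10 days = Wed May 12 1999.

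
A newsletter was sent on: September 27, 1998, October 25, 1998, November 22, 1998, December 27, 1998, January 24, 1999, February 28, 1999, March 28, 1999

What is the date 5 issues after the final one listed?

August 22, 1999

All dates are Sundays, 28, 28, 35, 28, 35, 28 days apart.
Specifically, the 4th Sunday of each month.
April 1999 — 4th Sunday is April 25, 1999.
May 1999 — 4th Sunday is May 23, 1999.
June 1999 — 4th Sunday is June 27, 1999.
4th Sunday of July 1999: July 25, 1999.
August 1999 — 4th Sunday is August 22, 1999.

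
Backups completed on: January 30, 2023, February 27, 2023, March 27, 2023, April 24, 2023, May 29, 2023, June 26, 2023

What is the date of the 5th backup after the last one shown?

November 27, 2023

Every date is a Monday; gaps 28, 28, 28, 35, 28 days.
Each is the last Monday of its month (at least one falls on the 29th or later, ruling out '4th Monday').
July 2023 ends with Monday July 31, 2023.
Last Monday of August 2023: August 28, 2023.
Last Monday of September 2023: September 25, 2023.
October 2023 ends with Monday October 30, 2023.
Last Monday of November 2023: November 27, 2023.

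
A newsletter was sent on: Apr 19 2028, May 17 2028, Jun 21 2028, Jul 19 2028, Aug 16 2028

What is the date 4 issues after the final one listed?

Gaps: 28, 35, 28, 28 days — a mix of 28 and 35. Every date is a Wednesday.
Each is the 3rd Wednesday of its month.
September 2028 — 3rd Wednesday is Sep 20 2028.
October 2028 — 3rd Wednesday is Oct 18 2028.
November 2028 — 3rd Wednesday is Nov 15 2028.
December 2028 — 3rd Wednesday is Dec 20 2028.

Dec 20 2028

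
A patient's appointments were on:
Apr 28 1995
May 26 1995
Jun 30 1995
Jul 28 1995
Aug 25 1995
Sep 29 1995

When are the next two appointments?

Oct 27 1995, Nov 24 1995

These are Fridays with 28, 35, 28, 28, 35-day gaps.
Each is the final Friday of its month — Jun 30 1995 is past the 28th, so '4th Friday' doesn't fit.
Last Friday of October 1995: Oct 27 1995.
November 1995 ends with Friday Nov 24 1995.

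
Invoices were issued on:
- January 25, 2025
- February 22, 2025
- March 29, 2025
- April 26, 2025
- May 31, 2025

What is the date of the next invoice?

These are Saturdays with 28, 35, 28, 35-day gaps.
Each is the final Saturday of its month — March 29, 2025 is past the 28th, so '4th Saturday' doesn't fit.
Last Saturday of June 2025: June 28, 2025.

June 28, 2025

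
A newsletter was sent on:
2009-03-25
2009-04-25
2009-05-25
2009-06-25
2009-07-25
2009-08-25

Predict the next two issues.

Gaps: 31, 30, 31, 30, 31 days — not constant. Every event is on the 25th of the month.
Pattern: the 25th of each month.
September 2009: 2009-09-25.
Next: October 2009 → 2009-10-25.

2009-09-25, 2009-10-25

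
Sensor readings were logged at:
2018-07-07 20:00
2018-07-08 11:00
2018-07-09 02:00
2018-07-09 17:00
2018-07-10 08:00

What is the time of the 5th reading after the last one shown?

Spacing: 15, 15, 15, 15 h — constant 15 h.
2018-07-10 08:00 + 15 h = 2018-07-10 23:00.
2018-07-10 23:00 + 15 h = 2018-07-11 14:00.
2018-07-11 14:00 + 15 h = 2018-07-12 05:00.
2018-07-12 05:00 + 15 h = 2018-07-12 20:00.
2018-07-12 20:00 + 15 h = 2018-07-13 11:00.

2018-07-13 11:00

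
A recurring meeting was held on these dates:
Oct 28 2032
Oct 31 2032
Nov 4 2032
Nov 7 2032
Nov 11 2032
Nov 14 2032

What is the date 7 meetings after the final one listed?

Dec 9 2032

Gaps: 3, 4, 3, 4, 3 days — not constant, but cyclic with period 2.
The events fall on every Thursday and Sunday.
Next Thursday: Nov 18 2032.
Next Sunday: Nov 21 2032.
The following Thursday is Nov 25 2032.
The following Sunday is Nov 28 2032.
The following Thursday is Dec 2 2032.
Next Sunday: Dec 5 2032.
Next Thursday: Dec 9 2032.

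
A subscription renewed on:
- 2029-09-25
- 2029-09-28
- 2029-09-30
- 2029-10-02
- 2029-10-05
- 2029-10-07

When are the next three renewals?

Every event lands on a Tuesday or Friday or Sunday (gaps cycle 3, 2, 2, 3, 2).
So the schedule is: every Tuesday, Friday and Sunday.
Next Tuesday: 2029-10-09.
The following Friday is 2029-10-12.
Next Sunday: 2029-10-14.

2029-10-09, 2029-10-12, 2029-10-14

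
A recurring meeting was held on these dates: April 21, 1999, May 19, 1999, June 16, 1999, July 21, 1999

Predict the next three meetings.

August 18, 1999; September 15, 1999; October 20, 1999

All dates are Wednesdays, 28, 28, 35 days apart.
Specifically, the 3rd Wednesday of each month.
3rd Wednesday of August 1999: August 18, 1999.
3rd Wednesday of September 1999: September 15, 1999.
3rd Wednesday of October 1999: October 20, 1999.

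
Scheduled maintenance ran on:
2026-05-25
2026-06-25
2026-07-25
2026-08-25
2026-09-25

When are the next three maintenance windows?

Each date is the 25th; the gaps (31, 30, 31, 31) track the month lengths.
The rule is the 25th of each month.
Next: October 2026 → 2026-10-25.
November 2026: 2026-11-25.
Next: December 2026 → 2026-12-25.

2026-10-25, 2026-11-25, 2026-12-25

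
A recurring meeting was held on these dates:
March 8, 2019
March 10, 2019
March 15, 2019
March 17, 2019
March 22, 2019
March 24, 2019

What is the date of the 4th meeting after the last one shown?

The gap pattern 2, 5, 2, 5, 2 repeats every 2 events.
These are the Fridays and Sundays of each week.
Next Friday: March 29, 2019.
Next Sunday: March 31, 2019.
Next Friday: April 5, 2019.
The following Sunday is April 7, 2019.

April 7, 2019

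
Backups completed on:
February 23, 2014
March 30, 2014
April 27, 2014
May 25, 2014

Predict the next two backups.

Every date is a Sunday; gaps 35, 28, 28 days.
Each is the last Sunday of its month (at least one falls on the 29th or later, ruling out '4th Sunday').
Last Sunday of June 2014: June 29, 2014.
Last Sunday of July 2014: July 27, 2014.

June 29, 2014; July 27, 2014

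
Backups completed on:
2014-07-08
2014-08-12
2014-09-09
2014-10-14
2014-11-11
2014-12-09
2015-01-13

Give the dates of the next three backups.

2015-02-10, 2015-03-10, 2015-04-14

All dates are Tuesdays, 35, 28, 35, 28, 28, 35 days apart.
Specifically, the 2nd Tuesday of each month.
2nd Tuesday of February 2015: 2015-02-10.
March 2015 — 2nd Tuesday is 2015-03-10.
April 2015 — 2nd Tuesday is 2015-04-14.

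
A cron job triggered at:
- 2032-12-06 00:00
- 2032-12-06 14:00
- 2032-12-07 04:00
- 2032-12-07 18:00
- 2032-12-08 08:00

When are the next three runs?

Spacing: 14, 14, 14, 14 h — constant 14 h.
2032-12-08 08:00 + 14 h = 2032-12-08 22:00.
2032-12-08 22:00 + 14 h = 2032-12-09 12:00.
2032-12-09 12:00 + 14 h = 2032-12-10 02:00.

2032-12-08 22:00, 2032-12-09 12:00, 2032-12-10 02:00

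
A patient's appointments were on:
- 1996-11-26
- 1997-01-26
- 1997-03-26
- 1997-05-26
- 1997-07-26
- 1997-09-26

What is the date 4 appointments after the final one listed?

The day-of-month is always 26 (61, 59, 61, 61, 62 days between events).
So this recurs on the 26th of every 2 months.
November 1997: 1997-11-26.
Next: January 1998 → 1998-01-26.
Next: March 1998 → 1998-03-26.
Next: May 1998 → 1998-05-26.

1998-05-26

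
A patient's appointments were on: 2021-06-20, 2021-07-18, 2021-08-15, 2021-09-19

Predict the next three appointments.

These are Sundays at 28- or 35-day spacing (28, 28, 35).
The pattern: 3rd Sunday of the month.
3rd Sunday of October 2021: 2021-10-17.
November 2021 — 3rd Sunday is 2021-11-21.
December 2021 — 3rd Sunday is 2021-12-19.

2021-10-17, 2021-11-21, 2021-12-19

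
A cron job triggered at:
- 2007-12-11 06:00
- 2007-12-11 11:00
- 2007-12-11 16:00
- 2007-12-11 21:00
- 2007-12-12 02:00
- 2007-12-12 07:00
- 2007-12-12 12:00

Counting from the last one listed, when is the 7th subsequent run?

The interval is a steady 5 hours (5, 5, 5, 5, 5, 5).
2007-12-12 12:00 + 5 h = 2007-12-12 17:00.
2007-12-12 17:00 + 5 h = 2007-12-12 22:00.
2007-12-12 22:00 + 5 h = 2007-12-13 03:00.
2007-12-13 03:00 + 5 h = 2007-12-13 08:00.
2007-12-13 08:00 + 5 h = 2007-12-13 13:00.
2007-12-13 13:00 + 5 h = 2007-12-13 18:00.
2007-12-13 18:00 + 5 h = 2007-12-13 23:00.

2007-12-13 23:00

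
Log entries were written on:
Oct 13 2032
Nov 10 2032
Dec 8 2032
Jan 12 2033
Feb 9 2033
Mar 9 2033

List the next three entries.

These are Wednesdays at 28- or 35-day spacing (28, 28, 35, 28, 28).
The pattern: 2nd Wednesday of the month.
April 2033 — 2nd Wednesday is Apr 13 2033.
2nd Wednesday of May 2033: May 11 2033.
June 2033 — 2nd Wednesday is Jun 8 2033.

Apr 13 2033, May 11 2033, Jun 8 2033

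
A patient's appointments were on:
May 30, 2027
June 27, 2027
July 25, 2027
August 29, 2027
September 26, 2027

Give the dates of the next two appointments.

October 31, 2027; November 28, 2027

All Sundays; the gaps (28, 28, 35, 28) vary with month length.
This is the last Sunday of each month.
Last Sunday of October 2027: October 31, 2027.
November 2027 ends with Sunday November 28, 2027.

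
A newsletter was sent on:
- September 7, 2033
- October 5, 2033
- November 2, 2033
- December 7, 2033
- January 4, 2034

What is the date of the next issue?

All dates are Wednesdays, 28, 28, 35, 28 days apart.
Specifically, the 1st Wednesday of each month.
1st Wednesday of February 2034: February 1, 2034.

February 1, 2034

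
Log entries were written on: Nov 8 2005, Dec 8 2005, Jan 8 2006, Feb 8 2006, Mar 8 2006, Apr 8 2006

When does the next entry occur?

May 8 2006

Gaps: 30, 31, 31, 28, 31 days — not constant. Every event is on the 8th of the month.
Pattern: the 8th of each month.
May 2006: May 8 2006.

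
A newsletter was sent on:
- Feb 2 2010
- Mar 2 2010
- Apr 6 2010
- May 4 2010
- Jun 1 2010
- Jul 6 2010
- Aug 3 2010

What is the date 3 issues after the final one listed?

Gaps: 28, 35, 28, 28, 35, 28 days — a mix of 28 and 35. Every date is a Tuesday.
Each is the 1st Tuesday of its month.
1st Tuesday of September 2010: Sep 7 2010.
1st Tuesday of October 2010: Oct 5 2010.
1st Tuesday of November 2010: Nov 2 2010.

Nov 2 2010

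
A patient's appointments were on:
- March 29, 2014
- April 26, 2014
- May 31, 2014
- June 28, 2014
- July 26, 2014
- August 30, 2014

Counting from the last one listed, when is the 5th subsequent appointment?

January 31, 2015

These are Saturdays with 28, 35, 28, 28, 35-day gaps.
Each is the final Saturday of its month — March 29, 2014 is past the 28th, so '4th Saturday' doesn't fit.
Last Saturday of September 2014: September 27, 2014.
Last Saturday of October 2014: October 25, 2014.
November 2014 ends with Saturday November 29, 2014.
Last Saturday of December 2014: December 27, 2014.
January 2015 ends with Saturday January 31, 2015.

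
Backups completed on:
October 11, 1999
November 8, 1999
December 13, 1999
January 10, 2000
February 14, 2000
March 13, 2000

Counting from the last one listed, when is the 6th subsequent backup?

September 11, 2000

These are Mondays at 28- or 35-day spacing (28, 35, 28, 35, 28).
The pattern: 2nd Monday of the month.
2nd Monday of April 2000: April 10, 2000.
May 2000 — 2nd Monday is May 8, 2000.
2nd Monday of June 2000: June 12, 2000.
2nd Monday of July 2000: July 10, 2000.
2nd Monday of August 2000: August 14, 2000.
September 2000 — 2nd Monday is September 11, 2000.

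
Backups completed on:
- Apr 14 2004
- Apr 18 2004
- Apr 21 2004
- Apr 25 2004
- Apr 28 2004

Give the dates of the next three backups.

May 2 2004, May 5 2004, May 9 2004

Every event lands on a Wednesday or Sunday (gaps cycle 4, 3, 4, 3).
So the schedule is: every Wednesday and Sunday.
The following Sunday is May 2 2004.
Next Wednesday: May 5 2004.
Next Sunday: May 9 2004.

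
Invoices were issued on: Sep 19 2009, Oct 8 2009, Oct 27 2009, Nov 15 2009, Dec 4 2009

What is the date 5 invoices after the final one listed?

Mar 9 2010

Every event comes 19 days after the last (19, 19, 19, 19).
Dec 4 2009 + 19 days = Dec 23 2009.
Dec 23 2009 + 19 days = Jan 11 2010.
Jan 11 2010 + 19 days = Jan 30 2010.
Jan 30 2010 + 19 days = Feb 18 2010.
Feb 18 2010 + 19 days = Mar 9 2010.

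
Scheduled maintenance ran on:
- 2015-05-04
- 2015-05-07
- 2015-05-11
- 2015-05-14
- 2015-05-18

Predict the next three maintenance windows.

2015-05-21, 2015-05-25, 2015-05-28

Gaps: 3, 4, 3, 4 days — not constant, but cyclic with period 2.
The events fall on every Monday and Thursday.
Next Thursday: 2015-05-21.
Next Monday: 2015-05-25.
Next Thursday: 2015-05-28.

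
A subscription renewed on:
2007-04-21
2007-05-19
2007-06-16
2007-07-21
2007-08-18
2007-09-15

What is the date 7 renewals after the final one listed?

2008-04-19

Gaps: 28, 28, 35, 28, 28 days — a mix of 28 and 35. Every date is a Saturday.
Each is the 3rd Saturday of its month.
October 2007 — 3rd Saturday is 2007-10-20.
3rd Saturday of November 2007: 2007-11-17.
3rd Saturday of December 2007: 2007-12-15.
3rd Saturday of January 2008: 2008-01-19.
February 2008 — 3rd Saturday is 2008-02-16.
March 2008 — 3rd Saturday is 2008-03-15.
April 2008 — 3rd Saturday is 2008-04-19.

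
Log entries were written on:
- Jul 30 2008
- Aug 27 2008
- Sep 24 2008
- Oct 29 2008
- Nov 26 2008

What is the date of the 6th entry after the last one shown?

All Wednesdays; the gaps (28, 28, 35, 28) vary with month length.
This is the last Wednesday of each month.
December 2008 ends with Wednesday Dec 31 2008.
Last Wednesday of January 2009: Jan 28 2009.
February 2009 ends with Wednesday Feb 25 2009.
Last Wednesday of March 2009: Mar 25 2009.
Last Wednesday of April 2009: Apr 29 2009.
Last Wednesday of May 2009: May 27 2009.

May 27 2009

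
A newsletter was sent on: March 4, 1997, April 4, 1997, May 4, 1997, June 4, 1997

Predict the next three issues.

The day-of-month is always 4 (31, 30, 31 days between events).
So this recurs on the 4th of each month.
July 1997: July 4, 1997.
August 1997: August 4, 1997.
Next: September 1997 → September 4, 1997.

July 4, 1997; August 4, 1997; September 4, 1997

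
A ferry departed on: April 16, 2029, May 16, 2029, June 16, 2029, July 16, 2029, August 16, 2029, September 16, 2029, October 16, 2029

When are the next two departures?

November 16, 2029; December 16, 2029

Each date is the 16th; the gaps (30, 31, 30, 31, 31, 30) track the month lengths.
The rule is the 16th of each month.
November 2029: November 16, 2029.
December 2029: December 16, 2029.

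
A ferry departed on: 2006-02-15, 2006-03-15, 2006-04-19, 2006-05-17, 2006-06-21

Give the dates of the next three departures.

2006-07-19, 2006-08-16, 2006-09-20

Gaps: 28, 35, 28, 35 days — a mix of 28 and 35. Every date is a Wednesday.
Each is the 3rd Wednesday of its month.
July 2006 — 3rd Wednesday is 2006-07-19.
3rd Wednesday of August 2006: 2006-08-16.
3rd Wednesday of September 2006: 2006-09-20.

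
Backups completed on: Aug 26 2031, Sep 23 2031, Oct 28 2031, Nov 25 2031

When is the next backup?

Dec 23 2031

These are Tuesdays at 28- or 35-day spacing (28, 35, 28).
The pattern: 4th Tuesday of the month.
4th Tuesday of December 2031: Dec 23 2031.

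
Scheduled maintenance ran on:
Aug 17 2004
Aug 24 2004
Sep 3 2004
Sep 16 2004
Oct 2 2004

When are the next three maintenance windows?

Oct 21 2004, Nov 12 2004, Dec 7 2004

Gaps: 7, 10, 13, 16 days — each gap is 3 larger than the previous one.
Next gap: 19 days. Oct 2 2004 + 19 days = Oct 21 2004.
Next gap: 22 days. Oct 21 2004 + 22 days = Nov 12 2004.
Next gap: 25 days. Nov 12 2004 + 25 days = Dec 7 2004.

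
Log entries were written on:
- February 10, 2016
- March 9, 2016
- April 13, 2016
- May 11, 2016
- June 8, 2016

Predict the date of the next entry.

These are Wednesdays at 28- or 35-day spacing (28, 35, 28, 28).
The pattern: 2nd Wednesday of the month.
July 2016 — 2nd Wednesday is July 13, 2016.

July 13, 2016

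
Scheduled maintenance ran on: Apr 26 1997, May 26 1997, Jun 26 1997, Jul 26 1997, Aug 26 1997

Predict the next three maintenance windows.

Sep 26 1997, Oct 26 1997, Nov 26 1997

The day-of-month is always 26 (30, 31, 30, 31 days between events).
So this recurs on the 26th of each month.
September 1997: Sep 26 1997.
Next: October 1997 → Oct 26 1997.
November 1997: Nov 26 1997.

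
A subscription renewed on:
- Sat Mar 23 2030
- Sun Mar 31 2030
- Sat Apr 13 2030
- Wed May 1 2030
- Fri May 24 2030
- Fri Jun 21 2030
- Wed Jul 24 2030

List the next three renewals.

Sat Aug 31 2030, Sun Oct 13 2030, Sat Nov 30 2030

The spacing grows by 5 each time: 8, 13, 18, 23, 28, 33 days.
Next gap: 38 days. Wed Jul 24 2030 + 38 days = Sat Aug 31 2030.
Next gap: 43 days. Sat Aug 31 2030 + 43 days = Sun Oct 13 2030.
Next gap: 48 days. Sun Oct 13 2030 + 48 days = Sat Nov 30 2030.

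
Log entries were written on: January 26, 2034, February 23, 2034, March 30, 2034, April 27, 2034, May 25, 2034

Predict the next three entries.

June 29, 2034; July 27, 2034; August 31, 2034

Every date is a Thursday; gaps 28, 35, 28, 28 days.
Each is the last Thursday of its month (at least one falls on the 29th or later, ruling out '4th Thursday').
June 2034 ends with Thursday June 29, 2034.
July 2034 ends with Thursday July 27, 2034.
August 2034 ends with Thursday August 31, 2034.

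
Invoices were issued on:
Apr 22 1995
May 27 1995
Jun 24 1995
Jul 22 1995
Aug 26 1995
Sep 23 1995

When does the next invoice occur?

Oct 28 1995

Gaps: 35, 28, 28, 35, 28 days — a mix of 28 and 35. Every date is a Saturday.
Each is the 4th Saturday of its month.
4th Saturday of October 1995: Oct 28 1995.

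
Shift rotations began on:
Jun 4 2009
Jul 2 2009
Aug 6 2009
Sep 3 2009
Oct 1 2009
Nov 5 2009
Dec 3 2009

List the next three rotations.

Jan 7 2010, Feb 4 2010, Mar 4 2010

Gaps: 28, 35, 28, 28, 35, 28 days — a mix of 28 and 35. Every date is a Thursday.
Each is the 1st Thursday of its month.
January 2010 — 1st Thursday is Jan 7 2010.
February 2010 — 1st Thursday is Feb 4 2010.
March 2010 — 1st Thursday is Mar 4 2010.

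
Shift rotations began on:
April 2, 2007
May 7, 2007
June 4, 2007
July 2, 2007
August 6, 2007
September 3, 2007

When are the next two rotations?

Gaps: 35, 28, 28, 35, 28 days — a mix of 28 and 35. Every date is a Monday.
Each is the 1st Monday of its month.
October 2007 — 1st Monday is October 1, 2007.
November 2007 — 1st Monday is November 5, 2007.

October 1, 2007; November 5, 2007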